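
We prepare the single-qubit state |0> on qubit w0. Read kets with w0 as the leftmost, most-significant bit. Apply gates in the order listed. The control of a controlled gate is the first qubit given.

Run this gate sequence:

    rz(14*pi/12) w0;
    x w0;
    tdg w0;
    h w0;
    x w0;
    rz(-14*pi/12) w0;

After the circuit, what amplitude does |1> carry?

|1> carries amplitude sqrt(2)*exp(7*I*pi/12)/2 in the final state.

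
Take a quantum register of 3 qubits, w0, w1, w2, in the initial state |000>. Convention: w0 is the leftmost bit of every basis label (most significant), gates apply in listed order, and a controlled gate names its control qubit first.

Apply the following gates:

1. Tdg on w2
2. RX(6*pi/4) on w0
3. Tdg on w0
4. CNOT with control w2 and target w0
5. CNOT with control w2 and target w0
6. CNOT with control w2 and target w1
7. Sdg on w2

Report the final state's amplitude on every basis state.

The resulting statevector has amplitude -sqrt(2)/2 on |000>, -sqrt(2)*exp(I*pi/4)/2 on |100>, and 0 on every other basis state. Key observation: gates 4-5 undo each other exactly, leaving only the rest of the circuit to track.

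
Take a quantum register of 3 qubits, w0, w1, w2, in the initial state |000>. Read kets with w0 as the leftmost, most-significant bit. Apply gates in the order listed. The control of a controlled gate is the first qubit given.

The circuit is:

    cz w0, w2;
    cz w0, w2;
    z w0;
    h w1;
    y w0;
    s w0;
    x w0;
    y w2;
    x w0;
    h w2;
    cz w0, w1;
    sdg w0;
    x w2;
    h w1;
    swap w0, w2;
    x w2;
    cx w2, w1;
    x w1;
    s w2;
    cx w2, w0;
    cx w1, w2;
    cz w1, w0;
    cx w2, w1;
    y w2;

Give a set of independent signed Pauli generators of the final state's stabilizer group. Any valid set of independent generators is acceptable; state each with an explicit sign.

The final state is stabilized by the group generated by -XII, +IZI, -IIZ; other independent generating sets are equally valid. Key observation: steps 1-2 multiply out to the identity, so the circuit reduces to the remaining gates.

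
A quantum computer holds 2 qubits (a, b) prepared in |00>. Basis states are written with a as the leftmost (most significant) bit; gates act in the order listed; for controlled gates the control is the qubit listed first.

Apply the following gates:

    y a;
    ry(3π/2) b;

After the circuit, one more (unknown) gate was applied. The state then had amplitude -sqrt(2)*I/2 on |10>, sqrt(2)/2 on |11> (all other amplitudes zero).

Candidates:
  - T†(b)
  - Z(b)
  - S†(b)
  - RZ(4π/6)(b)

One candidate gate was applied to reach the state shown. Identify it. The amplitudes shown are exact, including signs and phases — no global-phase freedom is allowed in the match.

The unique candidate consistent with the amplitudes is S†(b).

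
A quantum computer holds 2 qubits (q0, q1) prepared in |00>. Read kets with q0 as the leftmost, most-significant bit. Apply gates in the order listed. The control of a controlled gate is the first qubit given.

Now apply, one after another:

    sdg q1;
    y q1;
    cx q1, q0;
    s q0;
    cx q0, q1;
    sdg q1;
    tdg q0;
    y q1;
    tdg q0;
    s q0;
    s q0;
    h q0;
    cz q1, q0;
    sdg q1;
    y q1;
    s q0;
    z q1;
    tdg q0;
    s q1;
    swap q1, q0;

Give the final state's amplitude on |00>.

The final state's coefficient on |00> equals -sqrt(2)/2.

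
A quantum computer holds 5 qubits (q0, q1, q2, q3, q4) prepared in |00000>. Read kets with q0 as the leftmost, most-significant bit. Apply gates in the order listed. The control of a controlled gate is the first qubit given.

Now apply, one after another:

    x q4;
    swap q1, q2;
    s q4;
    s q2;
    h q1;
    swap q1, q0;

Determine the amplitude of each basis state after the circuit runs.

The resulting statevector has amplitude sqrt(2)*I/2 on |00001>, sqrt(2)*I/2 on |10001>, and 0 on every other basis state.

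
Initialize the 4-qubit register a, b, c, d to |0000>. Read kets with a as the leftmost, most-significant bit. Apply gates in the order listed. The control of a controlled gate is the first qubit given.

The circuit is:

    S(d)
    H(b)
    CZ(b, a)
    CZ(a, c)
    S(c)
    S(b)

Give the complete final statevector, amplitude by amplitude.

The resulting statevector has amplitude sqrt(2)/2 on |0000>, sqrt(2)*I/2 on |0100>, and 0 on every other basis state.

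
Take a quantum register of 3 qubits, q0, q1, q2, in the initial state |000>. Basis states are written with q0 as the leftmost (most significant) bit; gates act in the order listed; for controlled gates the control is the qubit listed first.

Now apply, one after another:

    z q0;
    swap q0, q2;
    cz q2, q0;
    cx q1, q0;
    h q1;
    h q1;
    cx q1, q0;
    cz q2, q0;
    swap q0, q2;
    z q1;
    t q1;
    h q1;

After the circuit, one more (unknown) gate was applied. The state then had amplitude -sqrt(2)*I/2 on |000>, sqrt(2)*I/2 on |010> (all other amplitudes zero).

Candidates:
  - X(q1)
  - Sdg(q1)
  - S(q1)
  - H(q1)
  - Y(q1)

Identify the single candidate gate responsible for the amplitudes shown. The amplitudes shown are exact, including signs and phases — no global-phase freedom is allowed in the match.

It was Y(q1) that produced the state shown. Key observation: the block from step 2 through step 9 cancels to the identity and can be dropped.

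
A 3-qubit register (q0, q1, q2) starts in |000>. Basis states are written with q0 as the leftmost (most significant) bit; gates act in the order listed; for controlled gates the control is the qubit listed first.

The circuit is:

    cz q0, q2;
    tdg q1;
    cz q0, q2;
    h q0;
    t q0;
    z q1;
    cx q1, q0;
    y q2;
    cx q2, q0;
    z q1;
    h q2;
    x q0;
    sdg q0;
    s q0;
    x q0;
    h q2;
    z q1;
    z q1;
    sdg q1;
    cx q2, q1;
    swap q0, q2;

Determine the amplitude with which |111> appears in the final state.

|111> carries amplitude sqrt(2)*I/2 in the final state. Key observation: the block from step 10 through step 17 cancels to the identity and can be dropped.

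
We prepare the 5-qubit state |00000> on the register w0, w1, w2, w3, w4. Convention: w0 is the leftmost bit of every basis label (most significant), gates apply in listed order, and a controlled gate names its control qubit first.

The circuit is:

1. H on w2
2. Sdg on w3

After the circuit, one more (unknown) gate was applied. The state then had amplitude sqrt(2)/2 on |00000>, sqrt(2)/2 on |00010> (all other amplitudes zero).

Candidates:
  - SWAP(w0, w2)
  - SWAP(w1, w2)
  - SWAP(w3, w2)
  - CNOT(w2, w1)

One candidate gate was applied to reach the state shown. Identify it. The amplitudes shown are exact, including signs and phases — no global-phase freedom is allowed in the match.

The applied gate was SWAP(w3, w2).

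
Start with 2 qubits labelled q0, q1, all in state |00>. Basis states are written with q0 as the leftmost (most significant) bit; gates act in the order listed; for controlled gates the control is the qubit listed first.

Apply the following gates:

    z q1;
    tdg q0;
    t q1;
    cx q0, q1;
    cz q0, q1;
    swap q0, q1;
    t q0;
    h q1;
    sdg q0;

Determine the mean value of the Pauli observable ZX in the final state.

In the final state, ZX has expectation 1.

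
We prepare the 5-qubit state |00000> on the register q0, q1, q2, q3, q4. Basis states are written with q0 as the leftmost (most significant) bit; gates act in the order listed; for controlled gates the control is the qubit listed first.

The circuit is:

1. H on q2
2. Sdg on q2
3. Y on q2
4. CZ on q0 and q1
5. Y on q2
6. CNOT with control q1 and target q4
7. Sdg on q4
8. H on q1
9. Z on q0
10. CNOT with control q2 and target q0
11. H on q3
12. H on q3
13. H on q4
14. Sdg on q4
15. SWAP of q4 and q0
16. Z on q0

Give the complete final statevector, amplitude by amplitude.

After the circuit, the state carries amplitude sqrt(2)/4 on |00000>, -sqrt(2)*I/4 on |00101>, sqrt(2)/4 on |01000>, -sqrt(2)*I/4 on |01101>, sqrt(2)*I/4 on |10000>, sqrt(2)/4 on |10101>, sqrt(2)*I/4 on |11000>, sqrt(2)/4 on |11101>, and 0 on every other basis state.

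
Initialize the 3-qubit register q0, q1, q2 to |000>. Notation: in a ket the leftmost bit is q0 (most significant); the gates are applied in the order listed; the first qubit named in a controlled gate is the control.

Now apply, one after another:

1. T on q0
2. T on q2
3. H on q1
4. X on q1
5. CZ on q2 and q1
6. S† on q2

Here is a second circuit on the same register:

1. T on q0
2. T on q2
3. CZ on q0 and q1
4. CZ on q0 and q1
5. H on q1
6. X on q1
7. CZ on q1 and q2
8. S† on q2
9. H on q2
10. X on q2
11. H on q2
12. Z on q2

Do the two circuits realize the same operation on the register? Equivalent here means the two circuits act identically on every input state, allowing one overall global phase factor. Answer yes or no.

Yes: on every input state the two circuits agree up to one overall phase factor.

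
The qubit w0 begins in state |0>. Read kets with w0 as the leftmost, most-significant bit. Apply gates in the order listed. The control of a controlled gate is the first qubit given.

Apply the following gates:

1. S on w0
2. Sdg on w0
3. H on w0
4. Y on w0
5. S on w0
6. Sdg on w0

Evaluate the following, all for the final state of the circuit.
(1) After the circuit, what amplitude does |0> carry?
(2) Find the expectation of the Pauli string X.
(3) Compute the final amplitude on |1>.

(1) The amplitude on |0> is -sqrt(2)*I/2.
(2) The expectation value of X is -1.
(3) |1> carries amplitude sqrt(2)*I/2 in the final state.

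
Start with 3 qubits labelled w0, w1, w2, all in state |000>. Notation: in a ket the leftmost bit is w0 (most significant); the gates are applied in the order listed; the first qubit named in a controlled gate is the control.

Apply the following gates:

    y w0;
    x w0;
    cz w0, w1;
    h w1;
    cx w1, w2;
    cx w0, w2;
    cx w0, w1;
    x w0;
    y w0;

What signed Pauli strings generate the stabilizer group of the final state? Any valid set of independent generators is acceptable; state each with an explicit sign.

The final state is stabilized by the group generated by +IXX, +ZII, +IZZ; other independent generating sets are equally valid.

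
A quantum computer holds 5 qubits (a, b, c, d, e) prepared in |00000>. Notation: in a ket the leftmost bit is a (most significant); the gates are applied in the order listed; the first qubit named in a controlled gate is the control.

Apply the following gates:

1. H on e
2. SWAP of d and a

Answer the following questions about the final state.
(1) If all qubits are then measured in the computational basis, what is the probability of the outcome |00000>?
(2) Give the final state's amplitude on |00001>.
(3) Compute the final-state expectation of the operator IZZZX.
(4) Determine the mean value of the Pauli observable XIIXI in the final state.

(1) A full measurement returns |00000> with probability 1/2.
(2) The amplitude on |00001> is sqrt(2)/2.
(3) The expectation value of IZZZX is 1.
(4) The observable XIIXI averages to 0.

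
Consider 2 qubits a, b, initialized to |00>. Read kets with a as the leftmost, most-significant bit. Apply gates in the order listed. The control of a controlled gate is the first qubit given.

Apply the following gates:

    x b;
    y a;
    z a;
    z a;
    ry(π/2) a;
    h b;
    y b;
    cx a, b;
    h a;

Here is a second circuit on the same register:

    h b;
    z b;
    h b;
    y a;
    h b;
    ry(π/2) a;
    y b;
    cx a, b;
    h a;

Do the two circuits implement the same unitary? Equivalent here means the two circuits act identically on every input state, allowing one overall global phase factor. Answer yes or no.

Yes, they are equivalent — the unitaries differ by at most a global phase.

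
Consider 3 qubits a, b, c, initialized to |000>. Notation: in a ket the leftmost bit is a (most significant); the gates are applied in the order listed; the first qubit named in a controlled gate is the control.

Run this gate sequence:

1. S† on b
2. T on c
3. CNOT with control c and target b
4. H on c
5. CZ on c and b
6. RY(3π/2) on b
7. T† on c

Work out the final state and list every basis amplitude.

The final amplitudes are -1/2 on |000>, exp(3*I*pi/4)/2 on |001>, 1/2 on |010>, -exp(3*I*pi/4)/2 on |011>, 0 on |100>, 0 on |101>, 0 on |110>, 0 on |111>.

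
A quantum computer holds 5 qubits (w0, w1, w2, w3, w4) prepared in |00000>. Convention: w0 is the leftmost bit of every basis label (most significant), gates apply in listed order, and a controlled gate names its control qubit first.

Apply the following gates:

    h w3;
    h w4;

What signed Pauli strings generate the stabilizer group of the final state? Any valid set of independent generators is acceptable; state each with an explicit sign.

The stabilizer group can be generated by +IIIXI, +IIIIX, +ZIIII, +IZIII, +IIZII, among other valid generating sets.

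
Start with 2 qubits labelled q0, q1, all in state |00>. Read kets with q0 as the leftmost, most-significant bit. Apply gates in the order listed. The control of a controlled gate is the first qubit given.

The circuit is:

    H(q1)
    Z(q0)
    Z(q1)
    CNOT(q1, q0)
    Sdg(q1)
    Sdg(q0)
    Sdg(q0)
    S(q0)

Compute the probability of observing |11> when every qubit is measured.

A full measurement returns |11> with probability 1/2.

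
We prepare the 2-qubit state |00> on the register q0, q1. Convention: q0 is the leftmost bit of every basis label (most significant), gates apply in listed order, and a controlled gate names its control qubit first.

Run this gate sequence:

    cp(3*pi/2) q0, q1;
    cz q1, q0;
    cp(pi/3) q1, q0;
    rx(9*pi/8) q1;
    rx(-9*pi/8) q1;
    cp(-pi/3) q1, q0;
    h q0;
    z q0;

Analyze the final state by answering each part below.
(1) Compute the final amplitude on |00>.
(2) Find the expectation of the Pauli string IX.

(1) The amplitude on |00> is sqrt(2)/2. Key observation: steps 3-6 multiply out to the identity, so the circuit reduces to the remaining gates.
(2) The expectation value of IX is 0.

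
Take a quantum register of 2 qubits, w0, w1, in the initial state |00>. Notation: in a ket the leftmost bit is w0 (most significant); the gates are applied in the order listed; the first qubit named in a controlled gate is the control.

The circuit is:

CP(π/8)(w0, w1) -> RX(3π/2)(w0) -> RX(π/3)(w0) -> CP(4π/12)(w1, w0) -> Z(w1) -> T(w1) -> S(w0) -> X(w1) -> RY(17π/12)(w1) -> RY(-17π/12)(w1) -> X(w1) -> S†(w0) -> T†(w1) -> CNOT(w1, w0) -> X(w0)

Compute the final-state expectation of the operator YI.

In the final state, YI has expectation -1/2. Key observation: the block from step 6 through step 13 cancels to the identity and can be dropped.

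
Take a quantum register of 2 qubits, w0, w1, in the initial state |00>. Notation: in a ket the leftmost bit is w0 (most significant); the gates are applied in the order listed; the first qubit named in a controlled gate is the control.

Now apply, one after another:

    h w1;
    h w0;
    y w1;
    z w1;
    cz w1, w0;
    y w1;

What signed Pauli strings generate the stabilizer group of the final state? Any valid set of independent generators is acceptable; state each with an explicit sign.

The stabilizer group can be generated by -XZ, -ZX, among other valid generating sets.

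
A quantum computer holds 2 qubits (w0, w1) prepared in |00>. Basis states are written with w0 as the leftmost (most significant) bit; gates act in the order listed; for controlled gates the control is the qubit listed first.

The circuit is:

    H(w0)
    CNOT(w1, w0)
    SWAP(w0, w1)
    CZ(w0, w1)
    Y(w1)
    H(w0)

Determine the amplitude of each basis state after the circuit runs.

After the circuit, the state carries amplitude -I/2 on |00>, I/2 on |01>, -I/2 on |10>, I/2 on |11>.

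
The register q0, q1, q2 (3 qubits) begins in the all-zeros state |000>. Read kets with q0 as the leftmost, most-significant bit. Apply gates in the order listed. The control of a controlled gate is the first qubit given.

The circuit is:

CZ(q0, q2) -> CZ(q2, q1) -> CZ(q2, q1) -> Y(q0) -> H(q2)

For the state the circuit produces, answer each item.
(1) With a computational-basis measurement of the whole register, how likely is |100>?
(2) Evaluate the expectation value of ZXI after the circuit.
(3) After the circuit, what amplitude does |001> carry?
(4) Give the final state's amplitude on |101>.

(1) Outcome |100> occurs with probability 1/2. Key observation: steps 2-3 multiply out to the identity, so the circuit reduces to the remaining gates.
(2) The expectation value of ZXI is 0.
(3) The final state's coefficient on |001> equals 0.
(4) The amplitude on |101> is sqrt(2)*I/2.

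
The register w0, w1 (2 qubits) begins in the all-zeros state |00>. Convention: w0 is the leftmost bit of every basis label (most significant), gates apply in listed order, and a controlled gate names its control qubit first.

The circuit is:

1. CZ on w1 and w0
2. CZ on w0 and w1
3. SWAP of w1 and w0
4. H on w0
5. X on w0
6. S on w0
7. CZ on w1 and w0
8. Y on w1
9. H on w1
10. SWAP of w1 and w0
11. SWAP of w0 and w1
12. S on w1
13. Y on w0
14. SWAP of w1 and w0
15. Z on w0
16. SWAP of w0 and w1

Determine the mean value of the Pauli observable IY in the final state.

In the final state, IY has expectation 1.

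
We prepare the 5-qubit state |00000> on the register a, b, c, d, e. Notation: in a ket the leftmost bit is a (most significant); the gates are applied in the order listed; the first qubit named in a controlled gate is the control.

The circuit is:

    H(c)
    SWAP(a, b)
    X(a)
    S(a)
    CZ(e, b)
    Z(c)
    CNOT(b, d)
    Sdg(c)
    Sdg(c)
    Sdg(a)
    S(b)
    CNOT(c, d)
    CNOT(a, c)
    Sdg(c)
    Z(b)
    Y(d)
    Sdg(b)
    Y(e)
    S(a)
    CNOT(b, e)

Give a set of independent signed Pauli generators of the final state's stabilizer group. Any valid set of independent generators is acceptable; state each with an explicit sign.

The final state is stabilized by the group generated by +IIXYI, -ZIIII, +IZIII, +IIZZI, -IIIIZ; other independent generating sets are equally valid.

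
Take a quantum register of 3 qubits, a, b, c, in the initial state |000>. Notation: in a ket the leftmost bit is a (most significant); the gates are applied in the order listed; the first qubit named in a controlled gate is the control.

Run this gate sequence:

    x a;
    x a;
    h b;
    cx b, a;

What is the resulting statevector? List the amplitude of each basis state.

After the circuit, the state carries amplitude sqrt(2)/2 on |000>, sqrt(2)/2 on |110>, and 0 on every other basis state. Key observation: gates 1-2 undo each other exactly, leaving only the rest of the circuit to track.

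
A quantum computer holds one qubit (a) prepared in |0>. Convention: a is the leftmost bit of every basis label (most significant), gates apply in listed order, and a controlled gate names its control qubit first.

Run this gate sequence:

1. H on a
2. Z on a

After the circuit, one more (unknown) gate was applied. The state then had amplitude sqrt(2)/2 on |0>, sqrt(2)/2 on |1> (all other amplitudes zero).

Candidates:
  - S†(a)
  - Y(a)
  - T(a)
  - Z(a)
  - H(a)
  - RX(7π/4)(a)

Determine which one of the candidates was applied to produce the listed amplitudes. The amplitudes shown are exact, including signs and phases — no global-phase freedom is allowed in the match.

It was Z(a) that produced the state shown.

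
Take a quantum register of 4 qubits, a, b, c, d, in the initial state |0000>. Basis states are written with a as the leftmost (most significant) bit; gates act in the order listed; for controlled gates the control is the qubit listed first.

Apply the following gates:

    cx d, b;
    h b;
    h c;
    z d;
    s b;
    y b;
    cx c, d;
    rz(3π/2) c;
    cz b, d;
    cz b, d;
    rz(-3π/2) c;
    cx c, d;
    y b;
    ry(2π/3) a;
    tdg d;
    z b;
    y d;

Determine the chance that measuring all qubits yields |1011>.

The probability of measuring |1011> is 3/16. Key observation: steps 6-13 multiply out to the identity, so the circuit reduces to the remaining gates.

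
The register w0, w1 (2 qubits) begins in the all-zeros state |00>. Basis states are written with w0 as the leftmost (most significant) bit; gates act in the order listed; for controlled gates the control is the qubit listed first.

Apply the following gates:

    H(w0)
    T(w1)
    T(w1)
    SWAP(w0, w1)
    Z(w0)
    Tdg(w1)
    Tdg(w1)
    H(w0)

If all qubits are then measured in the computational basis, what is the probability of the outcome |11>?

Outcome |11> occurs with probability 1/4.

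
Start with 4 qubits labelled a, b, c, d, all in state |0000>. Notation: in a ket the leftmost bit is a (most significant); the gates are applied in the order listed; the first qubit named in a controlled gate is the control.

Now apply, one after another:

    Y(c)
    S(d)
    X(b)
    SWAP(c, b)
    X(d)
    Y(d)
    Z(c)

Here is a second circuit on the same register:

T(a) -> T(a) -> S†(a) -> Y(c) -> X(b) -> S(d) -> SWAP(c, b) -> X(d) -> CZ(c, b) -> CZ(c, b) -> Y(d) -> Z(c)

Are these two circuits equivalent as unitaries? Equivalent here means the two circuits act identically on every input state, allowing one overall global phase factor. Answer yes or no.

Yes — the two circuits implement the same unitary up to a global phase.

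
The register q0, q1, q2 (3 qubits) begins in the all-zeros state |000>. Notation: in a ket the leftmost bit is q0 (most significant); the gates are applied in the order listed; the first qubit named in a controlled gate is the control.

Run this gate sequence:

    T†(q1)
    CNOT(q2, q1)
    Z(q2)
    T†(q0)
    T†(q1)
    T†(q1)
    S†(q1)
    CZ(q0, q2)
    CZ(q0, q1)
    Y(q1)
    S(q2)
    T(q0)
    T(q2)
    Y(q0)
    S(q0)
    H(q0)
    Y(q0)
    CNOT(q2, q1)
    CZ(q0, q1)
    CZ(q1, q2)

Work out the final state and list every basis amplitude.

The final amplitudes are sqrt(2)/2 on |010>, -sqrt(2)/2 on |110>, and 0 on every other basis state.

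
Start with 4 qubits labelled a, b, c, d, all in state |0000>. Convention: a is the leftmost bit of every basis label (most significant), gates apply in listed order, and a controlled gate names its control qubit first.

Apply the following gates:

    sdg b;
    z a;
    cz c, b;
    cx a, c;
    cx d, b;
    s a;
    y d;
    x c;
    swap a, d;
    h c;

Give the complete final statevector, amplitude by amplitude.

The resulting statevector has amplitude sqrt(2)*I/2 on |1000>, -sqrt(2)*I/2 on |1010>, and 0 on every other basis state.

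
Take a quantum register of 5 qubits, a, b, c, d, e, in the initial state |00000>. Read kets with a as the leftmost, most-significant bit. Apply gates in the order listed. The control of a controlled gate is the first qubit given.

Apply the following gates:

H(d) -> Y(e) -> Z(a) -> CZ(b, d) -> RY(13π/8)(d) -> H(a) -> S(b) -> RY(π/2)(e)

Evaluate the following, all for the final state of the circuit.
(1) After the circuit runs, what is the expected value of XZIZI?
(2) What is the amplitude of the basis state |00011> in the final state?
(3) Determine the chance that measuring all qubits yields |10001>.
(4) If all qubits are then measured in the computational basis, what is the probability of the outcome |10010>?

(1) The observable XZIZI averages to sqrt(sqrt(2) + 2)/2.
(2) The amplitude on |00011> is -I*sin(pi/16)/2.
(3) A full measurement returns |10001> with probability sqrt(sqrt(2) + 2)/16 + 1/8.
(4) Outcome |10010> occurs with probability 1/8 - sqrt(sqrt(2) + 2)/16.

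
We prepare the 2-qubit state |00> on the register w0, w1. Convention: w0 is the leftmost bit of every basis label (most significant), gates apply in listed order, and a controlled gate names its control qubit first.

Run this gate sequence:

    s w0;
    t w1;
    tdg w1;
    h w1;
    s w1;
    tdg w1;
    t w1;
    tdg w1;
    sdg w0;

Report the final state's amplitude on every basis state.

The final amplitudes are sqrt(2)/2 on |00>, sqrt(2)*exp(I*pi/4)/2 on |01>, 0 on |10>, 0 on |11>.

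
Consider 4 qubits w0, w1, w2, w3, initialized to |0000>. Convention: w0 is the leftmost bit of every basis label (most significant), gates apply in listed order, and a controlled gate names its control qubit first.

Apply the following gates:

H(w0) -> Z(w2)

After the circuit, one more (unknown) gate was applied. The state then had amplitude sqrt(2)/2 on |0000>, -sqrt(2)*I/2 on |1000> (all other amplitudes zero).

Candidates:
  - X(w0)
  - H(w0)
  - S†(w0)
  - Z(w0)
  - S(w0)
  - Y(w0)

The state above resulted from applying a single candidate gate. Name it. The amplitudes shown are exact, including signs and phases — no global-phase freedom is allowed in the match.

The applied gate was S†(w0).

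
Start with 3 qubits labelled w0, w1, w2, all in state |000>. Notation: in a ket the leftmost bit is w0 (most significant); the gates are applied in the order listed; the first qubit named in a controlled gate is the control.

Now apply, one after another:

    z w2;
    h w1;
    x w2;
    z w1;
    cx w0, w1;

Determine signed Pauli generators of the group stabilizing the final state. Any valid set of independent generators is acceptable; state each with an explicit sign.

One valid set of independent stabilizer generators is -IXI, +ZII, -IIZ (any independent generating set of the same group is equally correct).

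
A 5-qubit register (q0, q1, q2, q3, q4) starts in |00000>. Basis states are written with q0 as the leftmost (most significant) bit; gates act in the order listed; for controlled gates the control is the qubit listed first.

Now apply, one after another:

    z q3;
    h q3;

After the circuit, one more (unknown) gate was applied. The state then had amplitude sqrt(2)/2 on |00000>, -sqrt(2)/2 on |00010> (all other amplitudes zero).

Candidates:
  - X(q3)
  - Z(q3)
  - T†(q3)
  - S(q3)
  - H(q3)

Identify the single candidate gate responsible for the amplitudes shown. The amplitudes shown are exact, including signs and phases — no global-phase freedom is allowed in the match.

The unique candidate consistent with the amplitudes is Z(q3).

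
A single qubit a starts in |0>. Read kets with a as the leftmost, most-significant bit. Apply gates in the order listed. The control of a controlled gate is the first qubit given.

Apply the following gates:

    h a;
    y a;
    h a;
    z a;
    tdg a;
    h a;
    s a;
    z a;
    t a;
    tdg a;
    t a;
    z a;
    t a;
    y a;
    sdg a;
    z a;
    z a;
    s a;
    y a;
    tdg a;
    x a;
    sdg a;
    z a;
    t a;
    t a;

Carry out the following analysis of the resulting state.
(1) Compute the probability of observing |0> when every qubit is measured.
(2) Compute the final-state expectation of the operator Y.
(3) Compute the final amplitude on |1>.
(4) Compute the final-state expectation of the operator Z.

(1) Outcome |0> occurs with probability 1/2.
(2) The expectation value of Y is -sqrt(2)/2.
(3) The final state's coefficient on |1> equals -sqrt(2)*exp(I*pi/4)/2.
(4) The expectation value of Z is 0.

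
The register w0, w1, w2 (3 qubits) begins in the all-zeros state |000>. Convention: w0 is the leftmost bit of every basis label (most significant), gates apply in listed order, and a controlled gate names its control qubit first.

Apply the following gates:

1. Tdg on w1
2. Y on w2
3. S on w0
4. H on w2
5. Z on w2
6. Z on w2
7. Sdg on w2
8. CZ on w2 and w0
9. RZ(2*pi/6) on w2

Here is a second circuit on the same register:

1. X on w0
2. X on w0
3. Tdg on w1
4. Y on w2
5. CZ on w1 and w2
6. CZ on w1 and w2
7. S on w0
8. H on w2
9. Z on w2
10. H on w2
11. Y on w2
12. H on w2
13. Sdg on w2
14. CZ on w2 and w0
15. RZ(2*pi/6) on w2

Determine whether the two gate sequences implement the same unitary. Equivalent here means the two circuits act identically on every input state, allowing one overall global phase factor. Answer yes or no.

No, they are not equivalent — no single phase factor reconciles the two unitaries.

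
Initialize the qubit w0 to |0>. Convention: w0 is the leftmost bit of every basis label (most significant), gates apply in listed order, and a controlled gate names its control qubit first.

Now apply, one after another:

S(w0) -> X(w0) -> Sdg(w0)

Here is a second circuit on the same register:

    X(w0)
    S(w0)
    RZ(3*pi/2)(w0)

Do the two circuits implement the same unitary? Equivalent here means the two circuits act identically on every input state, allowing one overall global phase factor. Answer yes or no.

No — the two circuits implement different unitaries, even allowing a global phase.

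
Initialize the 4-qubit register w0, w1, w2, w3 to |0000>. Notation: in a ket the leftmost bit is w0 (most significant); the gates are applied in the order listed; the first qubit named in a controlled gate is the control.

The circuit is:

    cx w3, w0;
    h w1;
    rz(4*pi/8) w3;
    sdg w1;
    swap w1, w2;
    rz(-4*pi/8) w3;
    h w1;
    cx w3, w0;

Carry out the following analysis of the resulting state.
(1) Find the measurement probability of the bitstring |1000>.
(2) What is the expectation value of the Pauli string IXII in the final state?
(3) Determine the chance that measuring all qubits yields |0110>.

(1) Outcome |1000> occurs with probability 0.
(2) The expectation value of IXII is 1.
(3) The probability of measuring |0110> is 1/4.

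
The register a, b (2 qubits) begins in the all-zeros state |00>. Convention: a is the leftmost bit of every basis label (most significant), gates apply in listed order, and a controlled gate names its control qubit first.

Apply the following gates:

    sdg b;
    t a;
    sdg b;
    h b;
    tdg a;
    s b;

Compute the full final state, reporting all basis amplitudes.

After the circuit, the state carries amplitude sqrt(2)/2 on |00>, sqrt(2)*I/2 on |01>, 0 on |10>, 0 on |11>.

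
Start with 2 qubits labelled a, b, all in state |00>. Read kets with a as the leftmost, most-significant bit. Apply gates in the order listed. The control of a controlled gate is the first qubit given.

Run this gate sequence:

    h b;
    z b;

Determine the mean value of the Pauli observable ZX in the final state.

The expectation value of ZX is -1.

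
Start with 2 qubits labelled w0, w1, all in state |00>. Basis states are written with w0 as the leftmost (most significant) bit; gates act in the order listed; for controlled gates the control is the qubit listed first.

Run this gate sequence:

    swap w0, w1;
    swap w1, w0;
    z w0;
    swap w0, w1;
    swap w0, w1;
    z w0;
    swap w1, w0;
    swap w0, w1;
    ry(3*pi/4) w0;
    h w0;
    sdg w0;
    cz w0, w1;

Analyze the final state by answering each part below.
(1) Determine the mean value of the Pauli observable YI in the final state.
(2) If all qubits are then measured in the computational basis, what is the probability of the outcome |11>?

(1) In the final state, YI has expectation sqrt(2)/2. Key observation: the block from step 2 through step 7 cancels to the identity and can be dropped.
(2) The probability of measuring |11> is 0.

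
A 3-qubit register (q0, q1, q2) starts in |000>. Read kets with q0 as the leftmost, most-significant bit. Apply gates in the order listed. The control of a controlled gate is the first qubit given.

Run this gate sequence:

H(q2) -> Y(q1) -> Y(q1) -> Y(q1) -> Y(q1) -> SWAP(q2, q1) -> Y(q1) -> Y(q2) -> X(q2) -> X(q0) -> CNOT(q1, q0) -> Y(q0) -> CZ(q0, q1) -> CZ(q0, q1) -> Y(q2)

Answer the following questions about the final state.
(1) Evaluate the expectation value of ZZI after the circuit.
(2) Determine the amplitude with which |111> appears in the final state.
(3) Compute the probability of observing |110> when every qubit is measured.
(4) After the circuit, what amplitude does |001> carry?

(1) In the final state, ZZI has expectation 1. Key observation: steps 2-5 multiply out to the identity, so the circuit reduces to the remaining gates.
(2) The amplitude on |111> is sqrt(2)/2.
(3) The probability of measuring |110> is 0.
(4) The final state's coefficient on |001> equals sqrt(2)/2.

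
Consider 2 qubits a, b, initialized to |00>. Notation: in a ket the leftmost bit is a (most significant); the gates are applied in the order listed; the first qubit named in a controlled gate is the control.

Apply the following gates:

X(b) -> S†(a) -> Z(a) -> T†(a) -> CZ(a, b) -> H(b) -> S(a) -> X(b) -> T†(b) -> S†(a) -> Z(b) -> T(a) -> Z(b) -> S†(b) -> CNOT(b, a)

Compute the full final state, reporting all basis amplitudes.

The final amplitudes are -sqrt(2)/2 on |00>, 0 on |01>, 0 on |10>, -sqrt(2)*exp(I*pi/4)/2 on |11>.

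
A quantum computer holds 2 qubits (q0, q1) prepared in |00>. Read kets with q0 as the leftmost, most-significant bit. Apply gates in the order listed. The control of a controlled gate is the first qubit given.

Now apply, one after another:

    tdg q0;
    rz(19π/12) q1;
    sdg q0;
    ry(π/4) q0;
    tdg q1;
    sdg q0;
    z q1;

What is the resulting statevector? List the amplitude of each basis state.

The final amplitudes are -sqrt(sqrt(2) + 2)*exp(5*I*pi/24)/2 on |00>, 0 on |01>, sqrt(2 - sqrt(2))*exp(17*I*pi/24)/2 on |10>, 0 on |11>.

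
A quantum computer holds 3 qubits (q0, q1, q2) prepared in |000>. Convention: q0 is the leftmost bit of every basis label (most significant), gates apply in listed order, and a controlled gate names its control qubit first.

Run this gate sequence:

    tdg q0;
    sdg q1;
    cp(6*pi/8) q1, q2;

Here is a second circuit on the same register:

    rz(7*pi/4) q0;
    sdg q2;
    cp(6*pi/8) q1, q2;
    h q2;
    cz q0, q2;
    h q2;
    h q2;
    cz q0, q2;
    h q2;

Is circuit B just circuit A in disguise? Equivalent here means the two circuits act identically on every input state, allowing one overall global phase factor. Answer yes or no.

No: there is an input state on which the two circuits produce genuinely different outputs (not merely differing by a phase).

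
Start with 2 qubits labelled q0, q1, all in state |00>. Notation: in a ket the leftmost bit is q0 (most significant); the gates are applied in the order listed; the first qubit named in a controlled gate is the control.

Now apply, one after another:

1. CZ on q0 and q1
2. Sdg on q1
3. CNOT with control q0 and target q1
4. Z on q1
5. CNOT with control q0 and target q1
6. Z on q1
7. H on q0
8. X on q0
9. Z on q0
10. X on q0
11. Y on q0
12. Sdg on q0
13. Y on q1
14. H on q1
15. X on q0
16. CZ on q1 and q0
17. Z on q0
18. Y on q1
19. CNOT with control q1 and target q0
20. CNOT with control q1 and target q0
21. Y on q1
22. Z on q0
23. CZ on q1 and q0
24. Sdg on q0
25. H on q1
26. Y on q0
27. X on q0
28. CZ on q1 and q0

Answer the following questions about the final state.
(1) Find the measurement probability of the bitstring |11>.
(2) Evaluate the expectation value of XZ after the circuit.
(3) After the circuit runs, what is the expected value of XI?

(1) The probability of measuring |11> is 1/2.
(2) In the final state, XZ has expectation -1.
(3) In the final state, XI has expectation 1.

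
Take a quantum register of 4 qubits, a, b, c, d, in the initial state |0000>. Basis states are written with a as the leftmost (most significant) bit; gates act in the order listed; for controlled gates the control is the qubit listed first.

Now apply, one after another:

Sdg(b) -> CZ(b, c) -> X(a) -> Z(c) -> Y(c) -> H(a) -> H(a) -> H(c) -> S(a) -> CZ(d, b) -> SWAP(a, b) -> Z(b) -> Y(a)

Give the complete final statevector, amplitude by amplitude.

The resulting statevector has amplitude sqrt(2)*I/2 on |1100>, -sqrt(2)*I/2 on |1110>, and 0 on every other basis state.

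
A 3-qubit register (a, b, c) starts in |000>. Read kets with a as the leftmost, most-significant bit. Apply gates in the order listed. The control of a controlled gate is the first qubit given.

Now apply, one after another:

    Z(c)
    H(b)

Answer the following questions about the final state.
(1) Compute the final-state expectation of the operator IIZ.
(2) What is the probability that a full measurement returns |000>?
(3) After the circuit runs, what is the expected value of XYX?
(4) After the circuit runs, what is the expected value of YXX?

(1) The observable IIZ averages to 1.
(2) A full measurement returns |000> with probability 1/2.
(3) The observable XYX averages to 0.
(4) The observable YXX averages to 0.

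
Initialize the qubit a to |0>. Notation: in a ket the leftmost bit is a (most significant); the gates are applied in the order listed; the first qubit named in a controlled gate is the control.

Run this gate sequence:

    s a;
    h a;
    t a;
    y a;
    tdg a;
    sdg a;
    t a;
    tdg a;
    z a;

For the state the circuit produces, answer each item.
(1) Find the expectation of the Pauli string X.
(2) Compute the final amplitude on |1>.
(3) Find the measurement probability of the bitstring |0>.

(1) In the final state, X has expectation -1.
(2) The final state's coefficient on |1> equals sqrt(2)*exp(3*I*pi/4)/2.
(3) A full measurement returns |0> with probability 1/2.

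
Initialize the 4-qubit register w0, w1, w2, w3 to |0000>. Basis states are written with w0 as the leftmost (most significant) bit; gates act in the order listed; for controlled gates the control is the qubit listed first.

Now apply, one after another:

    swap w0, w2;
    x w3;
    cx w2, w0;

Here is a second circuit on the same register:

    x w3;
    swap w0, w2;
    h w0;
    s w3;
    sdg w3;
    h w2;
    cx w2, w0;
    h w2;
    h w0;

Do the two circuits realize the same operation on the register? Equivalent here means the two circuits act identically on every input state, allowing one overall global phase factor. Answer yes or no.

No, they are not equivalent — no single phase factor reconciles the two unitaries.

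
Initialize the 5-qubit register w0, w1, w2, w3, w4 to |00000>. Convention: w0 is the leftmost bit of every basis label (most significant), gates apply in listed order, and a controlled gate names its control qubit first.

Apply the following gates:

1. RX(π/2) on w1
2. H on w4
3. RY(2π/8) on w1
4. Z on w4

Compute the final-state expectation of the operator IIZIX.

The expectation value of IIZIX is -1.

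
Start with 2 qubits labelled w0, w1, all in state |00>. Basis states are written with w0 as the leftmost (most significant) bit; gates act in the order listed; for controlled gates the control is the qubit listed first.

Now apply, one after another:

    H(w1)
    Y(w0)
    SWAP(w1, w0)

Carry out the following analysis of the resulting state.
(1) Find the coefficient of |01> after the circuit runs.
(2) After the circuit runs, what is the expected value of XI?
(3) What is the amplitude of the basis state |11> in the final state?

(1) |01> carries amplitude sqrt(2)*I/2 in the final state.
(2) In the final state, XI has expectation 1.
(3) |11> carries amplitude sqrt(2)*I/2 in the final state.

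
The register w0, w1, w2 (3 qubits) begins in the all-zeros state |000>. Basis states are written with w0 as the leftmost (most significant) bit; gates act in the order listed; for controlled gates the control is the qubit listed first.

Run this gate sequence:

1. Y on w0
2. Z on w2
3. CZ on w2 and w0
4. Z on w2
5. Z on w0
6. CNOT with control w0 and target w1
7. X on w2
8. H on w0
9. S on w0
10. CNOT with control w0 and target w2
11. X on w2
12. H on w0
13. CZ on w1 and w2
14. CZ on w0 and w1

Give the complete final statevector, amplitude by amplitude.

The final amplitudes are 0 on |000>, 0 on |001>, -I/2 on |010>, 1/2 on |011>, 0 on |100>, 0 on |101>, I/2 on |110>, 1/2 on |111>.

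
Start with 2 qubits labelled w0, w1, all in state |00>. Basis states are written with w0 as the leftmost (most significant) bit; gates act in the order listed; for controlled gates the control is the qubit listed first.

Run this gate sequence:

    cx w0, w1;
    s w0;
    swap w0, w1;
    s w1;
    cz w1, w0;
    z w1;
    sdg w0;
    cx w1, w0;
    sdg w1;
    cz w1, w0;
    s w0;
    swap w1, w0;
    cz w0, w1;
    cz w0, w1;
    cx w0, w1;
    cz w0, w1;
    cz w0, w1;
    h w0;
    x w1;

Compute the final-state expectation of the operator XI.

The observable XI averages to 1. Key observation: the block from step 13 through step 14 cancels to the identity and can be dropped.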